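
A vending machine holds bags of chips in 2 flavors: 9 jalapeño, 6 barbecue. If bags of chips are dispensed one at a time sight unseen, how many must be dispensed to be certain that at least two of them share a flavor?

3

The worst case takes 1 bag of chips of each flavor without reaching 2 of any: 2 × 1 = 2.
The next bag of chips must bring some flavor to 2, so 2 + 1 = 3.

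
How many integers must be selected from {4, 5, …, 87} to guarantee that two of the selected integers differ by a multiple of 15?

16

Group the integers by remainder mod 15; there are 15 residue classes, each nonempty in this range.
Choosing one from each class (15 integers) avoids any shared remainder.
One more choice must repeat a class, so two differ by a multiple of 15. Hence 15 + 1 = 16.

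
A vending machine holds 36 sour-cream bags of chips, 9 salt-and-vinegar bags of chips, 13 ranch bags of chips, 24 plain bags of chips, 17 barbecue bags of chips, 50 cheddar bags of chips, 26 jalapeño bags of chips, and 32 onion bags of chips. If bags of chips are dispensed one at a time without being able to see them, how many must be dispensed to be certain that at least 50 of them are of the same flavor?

207

In the worst case we take at most 49 of each flavor, but all 36 sour-cream, all 9 salt-and-vinegar, all 13 ranch, all 24 plain, all 17 barbecue, all 26 jalapeño, and all 32 onion (fewer than 49), giving 36 + 9 + 13 + 24 + 17 + 49 + 26 + 32 = 206.
One more bag of chips then forces some flavor to 50, so 206 + 1 = 207.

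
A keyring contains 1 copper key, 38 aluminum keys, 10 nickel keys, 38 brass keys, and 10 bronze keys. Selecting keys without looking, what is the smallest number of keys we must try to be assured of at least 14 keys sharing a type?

In the worst case we take at most 13 of each type, but all 1 copper, all 10 nickel, and all 10 bronze (fewer than 13), giving 1 + 13 + 10 + 13 + 10 = 47.
One more key then forces some type to 14, so 47 + 1 = 48.

48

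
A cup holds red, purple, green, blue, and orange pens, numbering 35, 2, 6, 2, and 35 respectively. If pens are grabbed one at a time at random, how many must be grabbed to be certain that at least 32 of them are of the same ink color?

73

In the worst case we take at most 31 of each ink color, but all 2 purple, all 6 green, and all 2 blue (fewer than 31), giving 31 + 2 + 6 + 2 + 31 = 72.
One more pen then forces some ink color to 32, so 72 + 1 = 73.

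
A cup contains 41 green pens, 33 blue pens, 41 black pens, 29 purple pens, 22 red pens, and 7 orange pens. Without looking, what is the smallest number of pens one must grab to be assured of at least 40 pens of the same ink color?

Treat the 6 ink colors as pigeonholes.
In the worst case we take at most 39 of each ink color, but all 33 blue, all 29 purple, all 22 red, and all 7 orange (fewer than 39), giving 39 + 33 + 39 + 29 + 22 + 7 = 169.
One more pen then forces some ink color to 40, so 169 + 1 = 170.

170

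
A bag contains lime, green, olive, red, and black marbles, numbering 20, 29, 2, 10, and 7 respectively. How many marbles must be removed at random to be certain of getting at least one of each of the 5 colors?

67

The hardest color to obtain is olive: we could draw every other marble first — 68 − 2 = 66 marbles — without a single olive one.
The next draw must be olive, so 66 + 1 = 67.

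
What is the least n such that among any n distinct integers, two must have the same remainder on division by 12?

13

Two integers differ by a multiple of 12 exactly when they share a remainder mod 12.
There are 12 residue classes mod 12, so 12 integers can all lie in distinct classes.
One more integer must repeat a residue, giving a difference divisible by 12. So n = 12 + 1 = 13.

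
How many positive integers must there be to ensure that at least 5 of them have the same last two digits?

There are 100 possible two-digit endings acting as pigeonholes.
With 100 × 4 = 400 positive integers we could place exactly 4 in each, with no class reaching 5.
One more forces some class to hold 5, so 400 + 1 = 401.

401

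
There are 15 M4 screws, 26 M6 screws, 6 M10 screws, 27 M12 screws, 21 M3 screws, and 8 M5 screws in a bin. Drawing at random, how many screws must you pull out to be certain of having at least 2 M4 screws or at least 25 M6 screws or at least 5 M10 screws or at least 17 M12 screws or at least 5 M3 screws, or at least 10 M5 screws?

Each of the 6 sizes has its own threshold; avoid all of them simultaneously.
The worst case stops just short of every target: 1 M4, 24 M6, 4 M10, 16 M12, 4 M3, all 8 M5 — 1 + 24 + 4 + 16 + 4 + 8 = 57 screws.
One more screw must push some size to its target, so 57 + 1 = 58.

58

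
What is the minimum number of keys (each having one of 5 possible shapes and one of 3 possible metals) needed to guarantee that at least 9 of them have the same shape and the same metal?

121

There are 5 × 3 = 15 (shape, metal) combinations acting as pigeonholes.
With 15 × 8 = 120 keys we could place exactly 8 in each, with no (shape, metal) pair reaching 9.
One more forces some (shape, metal) pair to hold 9, so 120 + 1 = 121.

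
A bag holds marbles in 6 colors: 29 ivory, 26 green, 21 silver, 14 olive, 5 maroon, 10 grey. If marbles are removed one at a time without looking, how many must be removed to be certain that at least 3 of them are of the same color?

13

Treat the 6 colors as pigeonholes.
The worst case takes 2 marbles of each color without reaching 3 of any: 6 × 2 = 12.
The next marble must bring some color to 3, so 12 + 1 = 13.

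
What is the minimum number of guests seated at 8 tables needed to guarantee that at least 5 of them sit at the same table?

There are 8 tables acting as pigeonholes.
With 8 × 4 = 32 guests we could place exactly 4 in each, with no class reaching 5.
One more forces some class to hold 5, so 32 + 1 = 33.

33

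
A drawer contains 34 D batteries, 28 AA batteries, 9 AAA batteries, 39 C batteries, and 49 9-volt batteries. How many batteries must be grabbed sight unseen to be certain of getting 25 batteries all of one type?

In the worst case we take at most 24 of each type, but all 9 AAA (fewer than 24), giving 24 + 24 + 9 + 24 + 24 = 105.
One more battery then forces some type to 25, so 105 + 1 = 106.

106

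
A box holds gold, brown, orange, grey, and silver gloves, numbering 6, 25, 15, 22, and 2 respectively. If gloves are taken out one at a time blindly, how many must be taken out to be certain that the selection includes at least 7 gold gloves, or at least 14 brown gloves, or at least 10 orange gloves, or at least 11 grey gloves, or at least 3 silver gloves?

41

The worst case stops just short of every target: 6 gold, 13 brown, 9 orange, 10 grey, 2 silver — 6 + 13 + 9 + 10 + 2 = 40 gloves.
One more glove must push some color to its target, so 40 + 1 = 41.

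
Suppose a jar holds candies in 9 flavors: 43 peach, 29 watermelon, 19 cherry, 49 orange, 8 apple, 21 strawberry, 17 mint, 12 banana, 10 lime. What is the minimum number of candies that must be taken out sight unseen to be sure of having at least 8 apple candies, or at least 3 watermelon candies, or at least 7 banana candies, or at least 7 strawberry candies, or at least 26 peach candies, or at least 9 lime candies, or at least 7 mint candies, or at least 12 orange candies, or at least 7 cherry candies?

78

The worst case stops just short of every target: 25 peach, 2 watermelon, 6 cherry, 11 orange, 7 apple, 6 strawberry, 6 mint, 6 banana, 8 lime — 25 + 2 + 6 + 11 + 7 + 6 + 6 + 6 + 8 = 77 candies.
One more candy must push some flavor to its target, so 77 + 1 = 78.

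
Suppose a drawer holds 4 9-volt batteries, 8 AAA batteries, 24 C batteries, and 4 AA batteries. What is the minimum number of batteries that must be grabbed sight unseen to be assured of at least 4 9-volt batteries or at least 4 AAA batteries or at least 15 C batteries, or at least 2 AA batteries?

22

The worst case stops just short of every target: 3 9-volt, 3 AAA, 14 C, 1 AA — 3 + 3 + 14 + 1 = 21 batteries.
One more battery must push some type to its target, so 21 + 1 = 22.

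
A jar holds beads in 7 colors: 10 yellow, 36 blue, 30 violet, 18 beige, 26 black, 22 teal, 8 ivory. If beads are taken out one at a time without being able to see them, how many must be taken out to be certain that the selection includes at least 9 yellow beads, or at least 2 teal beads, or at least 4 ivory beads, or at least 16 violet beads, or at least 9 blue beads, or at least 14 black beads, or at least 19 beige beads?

67

Each of the 7 colors has its own threshold; avoid all of them simultaneously.
The worst case stops just short of every target: 8 yellow, 8 blue, 15 violet, 18 beige, 13 black, 1 teal, 3 ivory — 8 + 8 + 15 + 18 + 13 + 1 + 3 = 66 beads.
One more bead must push some color to its target, so 66 + 1 = 67.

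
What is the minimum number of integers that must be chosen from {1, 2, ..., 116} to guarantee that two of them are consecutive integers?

Partition {1, …, 116} into 58 pairs: {1,2}, {3,4}, …, {115,116}.
Choosing 58 integers — say the 58 even numbers 2, 4, …, 116 — takes one from each pair and avoids the property.
Choosing 59 forces two into the same pair by pigeonhole, and those are consecutive. So 59.

59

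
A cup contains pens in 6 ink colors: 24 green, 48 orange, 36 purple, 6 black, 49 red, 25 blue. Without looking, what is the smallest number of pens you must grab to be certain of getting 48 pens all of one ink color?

In the worst case we take at most 47 of each ink color, but all 24 green, all 36 purple, all 6 black, and all 25 blue (fewer than 47), giving 24 + 47 + 36 + 6 + 47 + 25 = 185.
One more pen then forces some ink color to 48, so 185 + 1 = 186.

186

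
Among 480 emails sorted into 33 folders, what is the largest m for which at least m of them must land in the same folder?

15

If each of the 33 folders held at most 14, the total would be at most 33 × 14 = 462 < 480, a contradiction.
So at least one holds ⌈480/33⌉ = 15.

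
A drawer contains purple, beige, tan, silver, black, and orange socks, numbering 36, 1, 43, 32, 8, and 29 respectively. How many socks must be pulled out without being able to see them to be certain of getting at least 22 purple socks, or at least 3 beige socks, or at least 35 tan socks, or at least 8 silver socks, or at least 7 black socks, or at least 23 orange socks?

92

The worst case stops just short of every target: 21 purple, all 1 beige, 34 tan, 7 silver, 6 black, 22 orange — 21 + 1 + 34 + 7 + 6 + 22 = 91 socks.
One more sock must push some color to its target, so 91 + 1 = 92.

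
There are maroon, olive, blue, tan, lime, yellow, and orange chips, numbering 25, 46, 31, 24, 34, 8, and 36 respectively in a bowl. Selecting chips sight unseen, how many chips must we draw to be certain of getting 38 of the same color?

In the worst case we take at most 37 of each color, but all 25 maroon, all 31 blue, all 24 tan, all 34 lime, all 8 yellow, and all 36 orange (fewer than 37), giving 25 + 37 + 31 + 24 + 34 + 8 + 36 = 195.
One more chip then forces some color to 38, so 195 + 1 = 196.

196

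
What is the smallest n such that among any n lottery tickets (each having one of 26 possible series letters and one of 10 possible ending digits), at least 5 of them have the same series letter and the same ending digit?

There are 26 × 10 = 260 (series letter, ending digit) combinations acting as pigeonholes.
With 260 × 4 = 1040 lottery tickets we could place exactly 4 in each, with no (series letter, ending digit) pair reaching 5.
One more forces some (series letter, ending digit) pair to hold 5, so 1040 + 1 = 1041.

1041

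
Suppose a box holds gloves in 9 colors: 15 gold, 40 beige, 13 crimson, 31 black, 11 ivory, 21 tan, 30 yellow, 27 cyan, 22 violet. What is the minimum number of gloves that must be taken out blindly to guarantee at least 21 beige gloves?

To avoid beige gloves as long as possible, exhaust the other 8 colors first.
The worst case draws every non-beige glove first: 15 + 13 + 31 + 11 + 21 + 30 + 27 + 22 = 170.
The next 21 draws are then forced to be beige, giving 170 + 21 = 191.

191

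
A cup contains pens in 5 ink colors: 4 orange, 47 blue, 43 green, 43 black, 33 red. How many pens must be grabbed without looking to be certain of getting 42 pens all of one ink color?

161

Treat the 5 ink colors as pigeonholes.
In the worst case we take at most 41 of each ink color, but all 4 orange and all 33 red (fewer than 41), giving 4 + 41 + 41 + 41 + 33 = 160.
One more pen then forces some ink color to 42, so 160 + 1 = 161.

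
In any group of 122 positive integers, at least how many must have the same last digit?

13

The 122 positive integers fall into 10 possible last digits.
If each of the 10 possible last digits held at most 12, the total would be at most 10 × 12 = 120 < 122, a contradiction.
So at least one holds ⌈122/10⌉ = 13.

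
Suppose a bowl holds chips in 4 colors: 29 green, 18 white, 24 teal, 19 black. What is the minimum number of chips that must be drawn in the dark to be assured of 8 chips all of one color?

The worst case takes 7 chips of each color without reaching 8 of any: 4 × 7 = 28.
The next chip must bring some color to 8, so 28 + 1 = 29.

29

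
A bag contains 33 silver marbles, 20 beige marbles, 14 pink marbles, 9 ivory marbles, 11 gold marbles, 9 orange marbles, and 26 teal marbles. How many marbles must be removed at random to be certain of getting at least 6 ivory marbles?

The worst case draws every non-ivory marble first: 33 + 20 + 14 + 11 + 9 + 26 = 113.
The next 6 draws are then forced to be ivory, giving 113 + 6 = 119.

119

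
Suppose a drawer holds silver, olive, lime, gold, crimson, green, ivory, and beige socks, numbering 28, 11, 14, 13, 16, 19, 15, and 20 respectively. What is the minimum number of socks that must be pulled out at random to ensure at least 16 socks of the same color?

114

In the worst case we take at most 15 of each color, but all 11 olive, all 14 lime, and all 13 gold (fewer than 15), giving 15 + 11 + 14 + 13 + 15 + 15 + 15 + 15 = 113.
One more sock then forces some color to 16, so 113 + 1 = 114.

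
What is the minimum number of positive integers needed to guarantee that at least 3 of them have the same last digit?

There are 10 possible last digits acting as pigeonholes.
With 10 × 2 = 20 positive integers we could place exactly 2 in each, with no class reaching 3.
One more forces some class to hold 3, so 20 + 1 = 21.

21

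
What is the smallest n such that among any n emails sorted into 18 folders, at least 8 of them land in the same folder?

There are 18 folders acting as pigeonholes.
With 18 × 7 = 126 emails we could place exactly 7 in each, with no class reaching 8.
One more forces some class to hold 8, so 126 + 1 = 127.

127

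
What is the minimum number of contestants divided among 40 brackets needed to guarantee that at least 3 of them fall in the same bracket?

81

There are 40 brackets acting as pigeonholes.
With 40 × 2 = 80 contestants we could place exactly 2 in each, with no class reaching 3.
One more forces some class to hold 3, so 80 + 1 = 81.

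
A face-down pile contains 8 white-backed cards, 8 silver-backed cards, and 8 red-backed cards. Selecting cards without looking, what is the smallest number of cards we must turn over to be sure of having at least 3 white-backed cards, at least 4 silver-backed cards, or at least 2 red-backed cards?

The worst case stops just short of every target: 2 white-backed, 3 silver-backed, 1 red-backed — 2 + 3 + 1 = 6 cards.
One more card must push some back color to its target, so 6 + 1 = 7.

7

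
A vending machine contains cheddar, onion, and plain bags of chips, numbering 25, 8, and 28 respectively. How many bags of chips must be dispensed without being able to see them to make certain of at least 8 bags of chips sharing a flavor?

The worst case takes 7 bags of chips of each flavor without reaching 8 of any: 3 × 7 = 21.
The next bag of chips must bring some flavor to 8, so 21 + 1 = 22.

22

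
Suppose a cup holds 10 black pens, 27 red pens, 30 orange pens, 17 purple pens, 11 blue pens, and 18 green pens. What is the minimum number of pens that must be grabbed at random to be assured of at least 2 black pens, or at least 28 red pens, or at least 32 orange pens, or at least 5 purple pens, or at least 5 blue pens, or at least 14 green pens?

Each of the 6 ink colors has its own threshold; avoid all of them simultaneously.
The worst case stops just short of every target: 1 black, 27 red, all 30 orange, 4 purple, 4 blue, 13 green — 1 + 27 + 30 + 4 + 4 + 13 = 79 pens.
One more pen must push some ink color to its target, so 79 + 1 = 80.

80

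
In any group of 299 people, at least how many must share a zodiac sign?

There are 12 zodiac signs, which serve as the pigeonholes.
If each of the 12 zodiac signs held at most 24, the total would be at most 12 × 24 = 288 < 299, a contradiction.
So at least one holds ⌈299/12⌉ = 25.

25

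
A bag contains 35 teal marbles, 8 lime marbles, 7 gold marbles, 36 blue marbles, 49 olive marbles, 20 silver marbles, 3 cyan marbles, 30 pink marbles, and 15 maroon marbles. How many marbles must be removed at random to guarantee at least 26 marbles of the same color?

154

In the worst case we take at most 25 of each color, but all 8 lime, all 7 gold, all 20 silver, all 3 cyan, and all 15 maroon (fewer than 25), giving 25 + 8 + 7 + 25 + 25 + 20 + 3 + 25 + 15 = 153.
One more marble then forces some color to 26, so 153 + 1 = 154.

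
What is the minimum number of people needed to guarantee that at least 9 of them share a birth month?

There are 12 months of the year acting as pigeonholes.
With 12 × 8 = 96 people we could place exactly 8 in each, with no class reaching 9.
One more forces some class to hold 9, so 96 + 1 = 97.

97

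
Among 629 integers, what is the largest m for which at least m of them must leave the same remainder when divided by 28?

The 629 integers fall into 28 residue classes modulo 28.
If each of the 28 residue classes modulo 28 held at most 22, the total would be at most 28 × 22 = 616 < 629, a contradiction.
So at least one holds ⌈629/28⌉ = 23.

23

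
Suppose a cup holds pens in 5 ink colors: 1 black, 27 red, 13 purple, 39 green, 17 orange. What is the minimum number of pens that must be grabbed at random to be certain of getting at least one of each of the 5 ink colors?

97

The hardest ink color to obtain is black: we could draw every other pen first — 97 − 1 = 96 pens — without a single black one.
The next draw must be black, so 96 + 1 = 97.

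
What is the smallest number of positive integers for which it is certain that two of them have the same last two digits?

There are 100 possible two-digit endings acting as pigeonholes.
With 100 positive integers we could place one in each, avoiding any repeat.
One more forces some class to hold 2, so 100 + 1 = 101.

101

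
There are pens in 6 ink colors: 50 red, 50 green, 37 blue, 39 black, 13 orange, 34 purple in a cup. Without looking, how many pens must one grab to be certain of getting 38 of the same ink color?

196

In the worst case we take at most 37 of each ink color, but all 13 orange and all 34 purple (fewer than 37), giving 37 + 37 + 37 + 37 + 13 + 34 = 195.
One more pen then forces some ink color to 38, so 195 + 1 = 196.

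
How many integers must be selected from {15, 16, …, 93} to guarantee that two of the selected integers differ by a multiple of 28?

29

Group the integers by remainder mod 28; there are 28 residue classes, each nonempty in this range.
Choosing one from each class (28 integers) avoids any shared remainder.
One more choice must repeat a class, so two differ by a multiple of 28. Hence 28 + 1 = 29.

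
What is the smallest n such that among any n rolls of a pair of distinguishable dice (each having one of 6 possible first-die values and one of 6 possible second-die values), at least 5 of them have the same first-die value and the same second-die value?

There are 6 × 6 = 36 (first-die value, second-die value) combinations acting as pigeonholes.
With 36 × 4 = 144 rolls of a pair of distinguishable dice we could place exactly 4 in each, with no (first-die value, second-die value) pair reaching 5.
One more forces some (first-die value, second-die value) pair to hold 5, so 144 + 1 = 145.

145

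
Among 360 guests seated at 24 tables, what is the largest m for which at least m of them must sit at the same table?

15

The 360 guests fall into 24 tables.
If each of the 24 tables held at most 14, the total would be at most 24 × 14 = 336 < 360, a contradiction.
So at least one holds ⌈360/24⌉ = 15.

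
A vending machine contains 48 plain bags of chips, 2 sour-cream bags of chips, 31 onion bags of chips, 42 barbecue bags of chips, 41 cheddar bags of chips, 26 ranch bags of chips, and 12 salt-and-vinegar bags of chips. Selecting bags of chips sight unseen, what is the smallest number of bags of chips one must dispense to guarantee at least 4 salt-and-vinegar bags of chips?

The worst case draws every non-salt-and-vinegar bag of chips first: 48 + 2 + 31 + 42 + 41 + 26 = 190.
The next 4 draws are then forced to be salt-and-vinegar, giving 190 + 4 = 194.

194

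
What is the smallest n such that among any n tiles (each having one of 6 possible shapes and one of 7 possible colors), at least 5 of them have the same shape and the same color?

There are 6 × 7 = 42 (shape, color) combinations acting as pigeonholes.
With 42 × 4 = 168 tiles we could place exactly 4 in each, with no (shape, color) pair reaching 5.
One more forces some (shape, color) pair to hold 5, so 168 + 1 = 169.

169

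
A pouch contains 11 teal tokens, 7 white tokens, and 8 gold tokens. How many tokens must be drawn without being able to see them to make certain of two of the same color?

4

Treat the 3 colors as pigeonholes.
The worst case takes 1 token of each color without reaching 2 of any: 3 × 1 = 3.
The next token must bring some color to 2, so 3 + 1 = 4.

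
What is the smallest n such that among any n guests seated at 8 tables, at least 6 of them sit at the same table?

There are 8 tables acting as pigeonholes.
With 8 × 5 = 40 guests we could place exactly 5 in each, with no class reaching 6.
One more forces some class to hold 6, so 40 + 1 = 41.

41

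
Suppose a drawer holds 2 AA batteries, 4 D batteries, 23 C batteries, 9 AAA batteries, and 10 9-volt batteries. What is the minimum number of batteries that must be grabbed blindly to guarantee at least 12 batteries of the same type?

37

Treat the 5 types as pigeonholes.
In the worst case we take at most 11 of each type, but all 2 AA, all 4 D, all 9 AAA, and all 10 9-volt (fewer than 11), giving 2 + 4 + 11 + 9 + 10 = 36.
One more battery then forces some type to 12, so 36 + 1 = 37.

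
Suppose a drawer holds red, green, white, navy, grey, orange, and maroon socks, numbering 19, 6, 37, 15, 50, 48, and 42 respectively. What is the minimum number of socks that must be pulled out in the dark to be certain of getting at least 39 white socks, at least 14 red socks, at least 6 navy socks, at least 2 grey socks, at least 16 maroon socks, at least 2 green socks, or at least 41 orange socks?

The worst case stops just short of every target: 13 red, 1 green, all 37 white, 5 navy, 1 grey, 40 orange, 15 maroon — 13 + 1 + 37 + 5 + 1 + 40 + 15 = 112 socks.
One more sock must push some color to its target, so 112 + 1 = 113.

113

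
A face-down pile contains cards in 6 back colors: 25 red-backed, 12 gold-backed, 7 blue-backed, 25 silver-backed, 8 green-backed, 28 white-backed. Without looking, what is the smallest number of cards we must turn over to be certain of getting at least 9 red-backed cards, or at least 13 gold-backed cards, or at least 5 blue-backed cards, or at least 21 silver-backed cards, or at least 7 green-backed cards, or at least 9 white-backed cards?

Each of the 6 back colors has its own threshold; avoid all of them simultaneously.
The worst case stops just short of every target: 8 red-backed, 12 gold-backed, 4 blue-backed, 20 silver-backed, 6 green-backed, 8 white-backed — 8 + 12 + 4 + 20 + 6 + 8 = 58 cards.
One more card must push some back color to its target, so 58 + 1 = 59.

59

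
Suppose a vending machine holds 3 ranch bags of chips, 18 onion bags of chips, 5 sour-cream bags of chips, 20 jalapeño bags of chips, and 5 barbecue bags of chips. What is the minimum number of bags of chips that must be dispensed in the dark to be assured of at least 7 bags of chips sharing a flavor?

Treat the 5 flavors as pigeonholes.
In the worst case we take at most 6 of each flavor, but all 3 ranch, all 5 sour-cream, and all 5 barbecue (fewer than 6), giving 3 + 6 + 5 + 6 + 5 = 25.
One more bag of chips then forces some flavor to 7, so 25 + 1 = 26.

26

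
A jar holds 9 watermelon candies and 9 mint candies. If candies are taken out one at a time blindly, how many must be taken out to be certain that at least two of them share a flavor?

The worst case takes 1 candy of each flavor without reaching 2 of any: 2 × 1 = 2.
The next candy must bring some flavor to 2, so 2 + 1 = 3.

3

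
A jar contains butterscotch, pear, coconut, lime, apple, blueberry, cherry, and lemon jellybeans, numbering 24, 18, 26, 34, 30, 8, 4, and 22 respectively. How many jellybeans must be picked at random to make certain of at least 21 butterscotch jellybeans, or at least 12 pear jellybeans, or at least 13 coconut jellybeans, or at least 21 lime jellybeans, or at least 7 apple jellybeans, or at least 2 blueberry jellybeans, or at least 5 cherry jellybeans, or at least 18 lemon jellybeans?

The worst case stops just short of every target: 20 butterscotch, 11 pear, 12 coconut, 20 lime, 6 apple, 1 blueberry, 4 cherry, 17 lemon — 20 + 11 + 12 + 20 + 6 + 1 + 4 + 17 = 91 jellybeans.
One more jellybean must push some flavor to its target, so 91 + 1 = 92.

92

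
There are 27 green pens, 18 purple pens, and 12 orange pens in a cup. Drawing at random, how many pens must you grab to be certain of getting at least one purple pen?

40

The worst case draws every non-purple pen first: 27 + 12 = 39.
The next draw is then forced to be purple, giving 39 + 1 = 40.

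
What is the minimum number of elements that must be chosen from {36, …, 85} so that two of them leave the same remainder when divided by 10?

11

Use the pigeonhole principle on residue classes: group the integers by remainder mod 10; there are 10 residue classes, each nonempty in this range.
Choosing one from each class (10 integers) avoids any shared remainder.
One more choice must repeat a class, so two differ by a multiple of 10. Hence 10 + 1 = 11.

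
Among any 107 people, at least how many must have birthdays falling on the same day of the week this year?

If each of the 7 days of the week held at most 15, the total would be at most 7 × 15 = 105 < 107, a contradiction.
So at least one holds ⌈107/7⌉ = 16.

16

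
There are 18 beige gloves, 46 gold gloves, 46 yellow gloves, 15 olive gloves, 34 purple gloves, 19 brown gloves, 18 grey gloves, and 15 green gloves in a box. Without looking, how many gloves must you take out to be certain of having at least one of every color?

197

The hardest color to obtain is olive: we could draw every other glove first — 211 − 15 = 196 gloves — without a single olive one.
The next draw must be olive, so 196 + 1 = 197.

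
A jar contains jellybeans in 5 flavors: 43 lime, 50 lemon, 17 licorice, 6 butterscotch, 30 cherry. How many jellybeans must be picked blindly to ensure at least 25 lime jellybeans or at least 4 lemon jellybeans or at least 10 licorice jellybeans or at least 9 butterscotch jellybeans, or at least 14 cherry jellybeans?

56

The worst case stops just short of every target: 24 lime, 3 lemon, 9 licorice, all 6 butterscotch, 13 cherry — 24 + 3 + 9 + 6 + 13 = 55 jellybeans.
One more jellybean must push some flavor to its target, so 55 + 1 = 56.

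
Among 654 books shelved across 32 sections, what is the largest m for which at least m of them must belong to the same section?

The 654 books fall into 32 sections.
If each of the 32 sections held at most 20, the total would be at most 32 × 20 = 640 < 654, a contradiction.
So at least one holds ⌈654/32⌉ = 21.

21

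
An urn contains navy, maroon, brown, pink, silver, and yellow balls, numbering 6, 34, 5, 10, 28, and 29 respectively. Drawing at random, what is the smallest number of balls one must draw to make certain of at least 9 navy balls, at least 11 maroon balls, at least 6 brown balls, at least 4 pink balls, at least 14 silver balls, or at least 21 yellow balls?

Each of the 6 colors has its own threshold; avoid all of them simultaneously.
The worst case stops just short of every target: all 6 navy, 10 maroon, 5 brown, 3 pink, 13 silver, 20 yellow — 6 + 10 + 5 + 3 + 13 + 20 = 57 balls.
One more ball must push some color to its target, so 57 + 1 = 58.

58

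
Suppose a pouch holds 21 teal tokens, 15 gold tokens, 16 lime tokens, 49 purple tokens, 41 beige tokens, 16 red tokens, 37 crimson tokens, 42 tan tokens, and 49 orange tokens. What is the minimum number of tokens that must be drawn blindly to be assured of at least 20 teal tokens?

285

The worst case draws every non-teal token first: 15 + 16 + 49 + 41 + 16 + 37 + 42 + 49 = 265.
The next 20 draws are then forced to be teal, giving 265 + 20 = 285.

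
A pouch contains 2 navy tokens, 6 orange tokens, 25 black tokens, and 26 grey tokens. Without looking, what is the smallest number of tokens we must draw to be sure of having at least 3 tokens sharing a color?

9

Treat the 4 colors as pigeonholes.
The worst case takes 2 tokens of each color without reaching 3 of any: 4 × 2 = 8.
The next token must bring some color to 3, so 8 + 1 = 9.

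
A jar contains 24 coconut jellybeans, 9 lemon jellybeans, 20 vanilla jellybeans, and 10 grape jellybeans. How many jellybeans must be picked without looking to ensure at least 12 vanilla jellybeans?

55

The worst case draws every non-vanilla jellybean first: 24 + 9 + 10 = 43.
The next 12 draws are then forced to be vanilla, giving 43 + 12 = 55.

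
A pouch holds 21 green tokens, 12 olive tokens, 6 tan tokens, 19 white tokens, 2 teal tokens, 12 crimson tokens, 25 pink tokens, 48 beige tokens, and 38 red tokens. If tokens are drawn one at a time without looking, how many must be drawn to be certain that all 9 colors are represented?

The hardest color to obtain is teal: we could draw every other token first — 183 − 2 = 181 tokens — without a single teal one.
The next draw must be teal, so 181 + 1 = 182.

182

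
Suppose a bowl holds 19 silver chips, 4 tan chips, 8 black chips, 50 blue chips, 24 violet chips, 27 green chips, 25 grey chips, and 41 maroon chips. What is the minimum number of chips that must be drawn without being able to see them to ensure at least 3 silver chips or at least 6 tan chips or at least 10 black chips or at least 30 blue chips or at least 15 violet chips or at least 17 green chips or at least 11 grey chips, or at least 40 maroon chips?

123

The worst case stops just short of every target: 2 silver, all 4 tan, all 8 black, 29 blue, 14 violet, 16 green, 10 grey, 39 maroon — 2 + 4 + 8 + 29 + 14 + 16 + 10 + 39 = 122 chips.
One more chip must push some color to its target, so 122 + 1 = 123.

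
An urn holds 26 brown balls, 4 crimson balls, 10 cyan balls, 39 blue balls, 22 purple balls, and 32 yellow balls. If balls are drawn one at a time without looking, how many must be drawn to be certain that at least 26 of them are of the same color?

112

In the worst case we take at most 25 of each color, but all 4 crimson, all 10 cyan, and all 22 purple (fewer than 25), giving 25 + 4 + 10 + 25 + 22 + 25 = 111.
One more ball then forces some color to 26, so 111 + 1 = 112.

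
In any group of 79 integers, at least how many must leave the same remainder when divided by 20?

The 79 integers fall into 20 residue classes modulo 20.
If each of the 20 residue classes modulo 20 held at most 3, the total would be at most 20 × 3 = 60 < 79, a contradiction.
So at least one holds ⌈79/20⌉ = 4.

4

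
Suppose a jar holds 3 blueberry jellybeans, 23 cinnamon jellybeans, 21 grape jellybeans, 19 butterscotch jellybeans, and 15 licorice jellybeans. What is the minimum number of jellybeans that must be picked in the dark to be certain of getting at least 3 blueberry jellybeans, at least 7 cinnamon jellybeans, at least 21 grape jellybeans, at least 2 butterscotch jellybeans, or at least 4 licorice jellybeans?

Each of the 5 flavors has its own threshold; avoid all of them simultaneously.
The worst case stops just short of every target: 2 blueberry, 6 cinnamon, 20 grape, 1 butterscotch, 3 licorice — 2 + 6 + 20 + 1 + 3 = 32 jellybeans.
One more jellybean must push some flavor to its target, so 32 + 1 = 33.

33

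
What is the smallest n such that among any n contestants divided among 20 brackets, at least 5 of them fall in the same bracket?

81

There are 20 brackets acting as pigeonholes.
With 20 × 4 = 80 contestants we could place exactly 4 in each, with no class reaching 5.
One more forces some class to hold 5, so 80 + 1 = 81.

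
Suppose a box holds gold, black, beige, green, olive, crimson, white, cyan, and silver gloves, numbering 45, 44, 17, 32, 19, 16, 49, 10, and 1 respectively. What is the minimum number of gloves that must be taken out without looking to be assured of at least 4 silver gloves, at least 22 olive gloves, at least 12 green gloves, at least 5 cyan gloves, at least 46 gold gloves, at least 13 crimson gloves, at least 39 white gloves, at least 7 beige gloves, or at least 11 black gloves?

147

The worst case stops just short of every target: 45 gold, 10 black, 6 beige, 11 green, all 19 olive, 12 crimson, 38 white, 4 cyan, all 1 silver — 45 + 10 + 6 + 11 + 19 + 12 + 38 + 4 + 1 = 146 gloves.
One more glove must push some color to its target, so 146 + 1 = 147.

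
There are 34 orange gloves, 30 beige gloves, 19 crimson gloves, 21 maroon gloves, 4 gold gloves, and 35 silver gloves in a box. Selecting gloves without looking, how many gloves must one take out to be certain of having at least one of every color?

The hardest color to obtain is gold: we could draw every other glove first — 143 − 4 = 139 gloves — without a single gold one.
The next draw must be gold, so 139 + 1 = 140.

140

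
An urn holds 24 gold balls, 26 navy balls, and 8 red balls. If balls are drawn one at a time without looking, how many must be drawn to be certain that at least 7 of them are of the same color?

Treat the 3 colors as pigeonholes.
The worst case takes 6 balls of each color without reaching 7 of any: 3 × 6 = 18.
The next ball must bring some color to 7, so 18 + 1 = 19.

19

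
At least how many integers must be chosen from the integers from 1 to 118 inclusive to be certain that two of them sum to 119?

Partition {1, …, 118} into 59 pairs: {1,118}, {2,117}, …, {59,60}.
Choosing 59 integers — say the integers 1 through 59 — takes one from each pair and avoids the property.
Choosing 60 forces two into the same pair by pigeonhole, and those sum to 119. So 60.

60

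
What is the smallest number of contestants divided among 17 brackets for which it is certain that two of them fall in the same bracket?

There are 17 brackets acting as pigeonholes.
With 17 contestants we could place one in each, avoiding any repeat.
One more forces some class to hold 2, so 17 + 1 = 18.

18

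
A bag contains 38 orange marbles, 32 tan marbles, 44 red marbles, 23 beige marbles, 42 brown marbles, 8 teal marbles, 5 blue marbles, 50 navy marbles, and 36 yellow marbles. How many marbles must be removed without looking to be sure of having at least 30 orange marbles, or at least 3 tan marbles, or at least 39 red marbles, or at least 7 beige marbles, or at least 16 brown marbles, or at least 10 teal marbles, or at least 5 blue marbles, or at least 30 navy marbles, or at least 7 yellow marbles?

Each of the 9 colors has its own threshold; avoid all of them simultaneously.
The worst case stops just short of every target: 29 orange, 2 tan, 38 red, 6 beige, 15 brown, all 8 teal, 4 blue, 29 navy, 6 yellow — 29 + 2 + 38 + 6 + 15 + 8 + 4 + 29 + 6 = 137 marbles.
One more marble must push some color to its target, so 137 + 1 = 138.

138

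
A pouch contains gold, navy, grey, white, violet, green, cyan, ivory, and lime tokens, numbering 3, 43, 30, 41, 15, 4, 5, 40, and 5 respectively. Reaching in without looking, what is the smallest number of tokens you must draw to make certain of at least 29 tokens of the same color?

In the worst case we take at most 28 of each color, but all 3 gold, all 15 violet, all 4 green, all 5 cyan, and all 5 lime (fewer than 28), giving 3 + 28 + 28 + 28 + 15 + 4 + 5 + 28 + 5 = 144.
One more token then forces some color to 29, so 144 + 1 = 145.

145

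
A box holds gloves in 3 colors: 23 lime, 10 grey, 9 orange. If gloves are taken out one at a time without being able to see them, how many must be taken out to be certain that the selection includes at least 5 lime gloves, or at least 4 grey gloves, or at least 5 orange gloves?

Each of the 3 colors has its own threshold; avoid all of them simultaneously.
The worst case stops just short of every target: 4 lime, 3 grey, 4 orange — 4 + 3 + 4 = 11 gloves.
One more glove must push some color to its target, so 11 + 1 = 12.

12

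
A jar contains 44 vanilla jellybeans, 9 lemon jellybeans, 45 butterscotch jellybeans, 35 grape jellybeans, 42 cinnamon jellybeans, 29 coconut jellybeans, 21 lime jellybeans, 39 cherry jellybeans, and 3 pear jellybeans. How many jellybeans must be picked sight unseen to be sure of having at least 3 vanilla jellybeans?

To avoid vanilla jellybeans as long as possible, exhaust the other 8 flavors first.
The worst case draws every non-vanilla jellybean first: 9 + 45 + 35 + 42 + 29 + 21 + 39 + 3 = 223.
The next 3 draws are then forced to be vanilla, giving 223 + 3 = 226.

226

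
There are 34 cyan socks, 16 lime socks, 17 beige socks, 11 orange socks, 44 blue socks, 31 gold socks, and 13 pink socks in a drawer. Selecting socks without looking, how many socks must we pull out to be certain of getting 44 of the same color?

166

In the worst case we take at most 43 of each color, but all 34 cyan, all 16 lime, all 17 beige, all 11 orange, all 31 gold, and all 13 pink (fewer than 43), giving 34 + 16 + 17 + 11 + 43 + 31 + 13 = 165.
One more sock then forces some color to 44, so 165 + 1 = 166.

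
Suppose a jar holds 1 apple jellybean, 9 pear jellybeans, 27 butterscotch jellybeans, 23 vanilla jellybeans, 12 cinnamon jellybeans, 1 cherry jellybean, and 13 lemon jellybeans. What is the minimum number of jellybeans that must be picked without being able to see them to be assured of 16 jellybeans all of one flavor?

Treat the 7 flavors as pigeonholes.
In the worst case we take at most 15 of each flavor, but all 1 apple, all 9 pear, all 12 cinnamon, all 1 cherry, and all 13 lemon (fewer than 15), giving 1 + 9 + 15 + 15 + 12 + 1 + 13 = 66.
One more jellybean then forces some flavor to 16, so 66 + 1 = 67.

67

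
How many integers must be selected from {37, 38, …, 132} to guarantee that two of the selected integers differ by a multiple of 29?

Use the pigeonhole principle on residue classes: group the integers by remainder mod 29; there are 29 residue classes, each nonempty in this range.
Choosing one from each class (29 integers) avoids any shared remainder.
One more choice must repeat a class, so two differ by a multiple of 29. Hence 29 + 1 = 30.

30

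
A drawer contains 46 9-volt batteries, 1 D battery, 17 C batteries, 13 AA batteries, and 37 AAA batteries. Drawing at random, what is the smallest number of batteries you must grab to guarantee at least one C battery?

The worst case draws every non-C battery first: 46 + 1 + 13 + 37 = 97.
The next draw is then forced to be C, giving 97 + 1 = 98.

98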